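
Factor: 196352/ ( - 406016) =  - 59/122 = - 2^(-1)* 59^1 * 61^( -1 )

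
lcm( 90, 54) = 270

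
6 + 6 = 12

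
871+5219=6090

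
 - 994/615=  - 994/615 = - 1.62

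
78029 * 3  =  234087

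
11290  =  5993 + 5297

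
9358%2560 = 1678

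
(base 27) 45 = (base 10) 113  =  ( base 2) 1110001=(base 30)3N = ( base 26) 49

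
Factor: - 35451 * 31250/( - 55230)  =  36928125/1841 = 3^2* 5^5*7^( - 1)*13^1* 101^1*263^( - 1 )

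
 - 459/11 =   -  42 + 3/11 = -41.73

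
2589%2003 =586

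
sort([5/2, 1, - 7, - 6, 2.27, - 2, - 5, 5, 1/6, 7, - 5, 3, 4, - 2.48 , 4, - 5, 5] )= [  -  7, - 6, - 5,-5,  -  5,-2.48, - 2,  1/6, 1,  2.27, 5/2, 3 , 4,4, 5, 5, 7 ]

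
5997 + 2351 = 8348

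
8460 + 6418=14878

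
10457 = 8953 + 1504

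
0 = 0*731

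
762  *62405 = 47552610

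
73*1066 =77818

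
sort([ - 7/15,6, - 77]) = [-77,  -  7/15 , 6]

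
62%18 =8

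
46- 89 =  - 43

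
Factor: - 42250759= - 42250759^1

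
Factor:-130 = - 2^1*5^1*13^1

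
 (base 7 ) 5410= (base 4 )131332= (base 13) B47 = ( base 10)1918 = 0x77E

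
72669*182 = 13225758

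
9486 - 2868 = 6618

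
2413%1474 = 939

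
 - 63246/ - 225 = 21082/75=281.09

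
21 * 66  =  1386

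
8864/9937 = 8864/9937 = 0.89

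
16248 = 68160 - 51912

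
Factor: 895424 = 2^6*17^1*823^1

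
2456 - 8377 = - 5921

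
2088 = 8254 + -6166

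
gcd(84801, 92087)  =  1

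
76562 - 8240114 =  - 8163552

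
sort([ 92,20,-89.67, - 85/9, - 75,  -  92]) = [  -  92,-89.67, -75, - 85/9,20,92]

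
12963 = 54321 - 41358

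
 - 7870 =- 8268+398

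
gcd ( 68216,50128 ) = 8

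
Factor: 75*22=2^1*3^1*5^2*11^1 = 1650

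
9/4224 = 3/1408=0.00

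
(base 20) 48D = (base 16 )6ED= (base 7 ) 5112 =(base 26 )2G5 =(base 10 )1773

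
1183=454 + 729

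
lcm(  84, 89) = 7476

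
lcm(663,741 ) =12597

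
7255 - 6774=481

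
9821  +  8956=18777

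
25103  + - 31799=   -  6696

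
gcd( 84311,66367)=1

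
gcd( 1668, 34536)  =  12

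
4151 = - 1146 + 5297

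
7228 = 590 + 6638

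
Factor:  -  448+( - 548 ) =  - 996 = - 2^2* 3^1*83^1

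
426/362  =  213/181 = 1.18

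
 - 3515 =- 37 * 95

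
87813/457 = 87813/457 = 192.15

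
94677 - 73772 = 20905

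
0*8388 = 0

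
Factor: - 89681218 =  - 2^1*11^1*4076419^1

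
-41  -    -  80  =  39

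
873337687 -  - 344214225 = 1217551912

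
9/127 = 9/127  =  0.07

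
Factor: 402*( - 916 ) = -2^3*3^1*67^1*229^1= - 368232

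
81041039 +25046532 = 106087571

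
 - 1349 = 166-1515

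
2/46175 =2/46175=0.00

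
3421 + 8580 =12001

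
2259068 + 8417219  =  10676287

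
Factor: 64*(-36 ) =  - 2304 = - 2^8*3^2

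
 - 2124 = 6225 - 8349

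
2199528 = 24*91647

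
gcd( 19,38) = 19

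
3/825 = 1/275 = 0.00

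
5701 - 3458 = 2243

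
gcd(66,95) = 1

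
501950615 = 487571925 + 14378690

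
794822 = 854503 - 59681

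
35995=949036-913041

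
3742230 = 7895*474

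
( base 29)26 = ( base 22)2K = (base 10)64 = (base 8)100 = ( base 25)2E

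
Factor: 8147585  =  5^1*37^1*44041^1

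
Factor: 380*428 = 162640 = 2^4*5^1*19^1*107^1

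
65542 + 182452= 247994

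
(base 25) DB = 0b101010000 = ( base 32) ag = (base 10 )336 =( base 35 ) 9l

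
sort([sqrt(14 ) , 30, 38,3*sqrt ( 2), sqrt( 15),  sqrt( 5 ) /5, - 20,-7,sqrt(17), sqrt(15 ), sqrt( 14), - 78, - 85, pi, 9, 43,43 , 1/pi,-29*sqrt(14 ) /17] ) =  [-85, - 78, - 20,-7,  -  29*sqrt( 14) /17,1/pi, sqrt( 5)/5, pi, sqrt(14 ),sqrt ( 14 ),sqrt(15) , sqrt( 15),  sqrt(17),3*sqrt( 2),9, 30, 38,  43, 43] 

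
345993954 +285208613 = 631202567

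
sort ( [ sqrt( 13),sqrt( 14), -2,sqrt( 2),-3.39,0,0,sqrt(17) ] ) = [-3.39,  -  2,  0, 0, sqrt(2 ),sqrt( 13)  ,  sqrt( 14 ),sqrt( 17 )]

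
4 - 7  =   - 3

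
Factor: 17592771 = 3^1 * 7^1*827^1 * 1013^1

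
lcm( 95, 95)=95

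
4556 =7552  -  2996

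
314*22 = 6908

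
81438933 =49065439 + 32373494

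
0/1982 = 0 =0.00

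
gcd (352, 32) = 32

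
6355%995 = 385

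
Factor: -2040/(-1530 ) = 4/3 = 2^2*3^( - 1 ) 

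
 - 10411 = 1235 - 11646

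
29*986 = 28594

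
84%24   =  12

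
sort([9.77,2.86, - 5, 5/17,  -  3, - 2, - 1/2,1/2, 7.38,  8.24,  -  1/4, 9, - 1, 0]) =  [-5,-3, - 2,-1 , - 1/2, - 1/4, 0, 5/17 , 1/2,2.86,7.38,  8.24, 9, 9.77]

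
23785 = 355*67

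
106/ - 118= - 53/59 = -  0.90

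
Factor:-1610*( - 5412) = 2^3 * 3^1*5^1*7^1*11^1*23^1*41^1 = 8713320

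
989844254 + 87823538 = 1077667792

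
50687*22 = 1115114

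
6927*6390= 44263530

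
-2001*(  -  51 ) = 102051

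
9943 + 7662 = 17605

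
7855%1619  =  1379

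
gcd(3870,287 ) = 1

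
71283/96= 23761/32 = 742.53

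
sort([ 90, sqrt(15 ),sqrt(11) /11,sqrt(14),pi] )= [sqrt(11) /11,pi,sqrt (14) , sqrt(15), 90 ] 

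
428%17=3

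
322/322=1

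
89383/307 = 291+46/307 = 291.15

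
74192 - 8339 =65853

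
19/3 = 6 + 1/3  =  6.33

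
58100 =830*70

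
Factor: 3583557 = 3^2*439^1*907^1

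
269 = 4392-4123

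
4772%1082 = 444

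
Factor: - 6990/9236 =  - 2^(-1 )*3^1*5^1 * 233^1*2309^( - 1 ) = - 3495/4618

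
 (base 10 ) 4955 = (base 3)20210112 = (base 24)8eb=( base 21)b4k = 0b1001101011011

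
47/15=3+2/15  =  3.13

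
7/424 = 7/424 =0.02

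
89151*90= 8023590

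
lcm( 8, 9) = 72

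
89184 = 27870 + 61314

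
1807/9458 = 1807/9458  =  0.19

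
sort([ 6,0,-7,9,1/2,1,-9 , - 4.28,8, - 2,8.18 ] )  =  [ - 9, - 7,  -  4.28 , - 2,0 , 1/2, 1,  6,8, 8.18,9 ] 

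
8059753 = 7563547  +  496206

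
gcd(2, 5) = 1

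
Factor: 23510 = 2^1 * 5^1*2351^1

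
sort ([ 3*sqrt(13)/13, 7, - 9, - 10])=[-10 ,-9,3*sqrt( 13)/13,7]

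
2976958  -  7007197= - 4030239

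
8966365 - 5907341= 3059024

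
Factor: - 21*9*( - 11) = 3^3*7^1 *11^1 = 2079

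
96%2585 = 96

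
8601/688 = 8601/688 = 12.50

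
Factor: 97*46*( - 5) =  - 2^1*5^1*23^1*97^1=-22310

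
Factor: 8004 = 2^2*3^1*23^1*29^1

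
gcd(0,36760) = 36760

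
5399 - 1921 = 3478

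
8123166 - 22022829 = - 13899663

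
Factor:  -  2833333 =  - 2833333^1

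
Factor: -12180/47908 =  - 3^1 * 5^1 * 59^(-1)= -  15/59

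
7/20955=7/20955 = 0.00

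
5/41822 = 5/41822 = 0.00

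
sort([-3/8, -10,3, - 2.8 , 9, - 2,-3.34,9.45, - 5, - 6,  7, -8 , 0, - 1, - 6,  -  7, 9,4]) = [  -  10, - 8, - 7, - 6, - 6, - 5,-3.34,- 2.8, - 2, - 1, - 3/8,  0,3, 4,7,9, 9,9.45]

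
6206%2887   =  432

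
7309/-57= -129 + 44/57 = - 128.23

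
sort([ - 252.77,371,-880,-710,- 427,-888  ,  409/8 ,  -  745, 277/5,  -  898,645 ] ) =[ - 898 ,- 888 , - 880, - 745, - 710, - 427 , - 252.77,409/8,277/5, 371, 645]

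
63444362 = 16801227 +46643135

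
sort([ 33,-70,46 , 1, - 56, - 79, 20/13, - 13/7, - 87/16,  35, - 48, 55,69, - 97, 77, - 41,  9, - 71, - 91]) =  [ - 97,- 91, - 79, - 71, - 70, - 56,  -  48, - 41, - 87/16, - 13/7,1, 20/13, 9, 33, 35, 46,55,69,77 ] 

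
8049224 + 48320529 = 56369753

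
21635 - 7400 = 14235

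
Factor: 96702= 2^1*3^1*71^1*227^1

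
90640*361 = 32721040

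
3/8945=3/8945= 0.00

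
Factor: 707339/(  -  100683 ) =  - 3^( - 4 )*11^ (  -  1)*29^1*113^( - 1 )* 24391^1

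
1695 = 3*565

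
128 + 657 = 785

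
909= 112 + 797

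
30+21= 51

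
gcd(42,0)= 42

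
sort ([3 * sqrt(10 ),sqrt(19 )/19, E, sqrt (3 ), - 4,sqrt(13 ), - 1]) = [ - 4, - 1,sqrt (19)/19,sqrt(3), E,sqrt(13), 3*sqrt(10) ] 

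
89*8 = 712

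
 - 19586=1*( - 19586 )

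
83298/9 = 9255 + 1/3 = 9255.33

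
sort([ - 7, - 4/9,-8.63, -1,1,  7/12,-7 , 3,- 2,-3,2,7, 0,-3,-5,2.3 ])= [ - 8.63,-7,  -  7,-5,- 3,-3,  -  2, - 1,- 4/9,0,7/12, 1,2, 2.3, 3,  7 ] 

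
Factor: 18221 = 7^1*19^1*137^1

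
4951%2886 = 2065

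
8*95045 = 760360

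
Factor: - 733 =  - 733^1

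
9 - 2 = 7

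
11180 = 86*130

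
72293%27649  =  16995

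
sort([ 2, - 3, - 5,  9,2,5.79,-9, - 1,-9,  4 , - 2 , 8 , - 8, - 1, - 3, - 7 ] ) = [ - 9, - 9, - 8, - 7,  -  5,  -  3, - 3, - 2, - 1 , - 1,2, 2, 4,5.79,8,9] 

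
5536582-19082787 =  - 13546205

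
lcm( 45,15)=45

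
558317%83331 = 58331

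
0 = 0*4048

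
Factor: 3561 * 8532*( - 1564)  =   - 2^4*3^4 * 17^1 * 23^1*79^1 * 1187^1 = -47518154928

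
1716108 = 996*1723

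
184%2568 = 184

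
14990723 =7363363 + 7627360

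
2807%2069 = 738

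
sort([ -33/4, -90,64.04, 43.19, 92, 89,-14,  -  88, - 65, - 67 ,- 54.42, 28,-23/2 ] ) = [ - 90, - 88, -67,- 65,  -  54.42, - 14 , - 23/2, - 33/4, 28,43.19, 64.04, 89, 92 ] 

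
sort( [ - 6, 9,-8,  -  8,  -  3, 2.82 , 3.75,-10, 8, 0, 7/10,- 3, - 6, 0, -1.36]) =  [-10, - 8, - 8,-6,-6, - 3, - 3,-1.36,0 , 0, 7/10, 2.82,3.75,8, 9]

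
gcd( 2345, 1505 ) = 35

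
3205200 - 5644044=  -  2438844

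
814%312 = 190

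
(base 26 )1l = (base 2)101111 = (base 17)2d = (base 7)65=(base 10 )47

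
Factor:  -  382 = - 2^1*191^1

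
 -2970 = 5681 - 8651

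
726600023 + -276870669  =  449729354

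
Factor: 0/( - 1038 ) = 0^1 = 0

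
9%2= 1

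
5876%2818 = 240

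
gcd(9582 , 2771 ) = 1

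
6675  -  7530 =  - 855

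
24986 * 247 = 6171542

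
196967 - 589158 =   -  392191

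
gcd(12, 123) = 3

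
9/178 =9/178= 0.05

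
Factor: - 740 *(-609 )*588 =2^4*3^2*5^1*7^3*29^1 * 37^1 = 264988080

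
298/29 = 298/29 = 10.28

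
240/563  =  240/563=0.43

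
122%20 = 2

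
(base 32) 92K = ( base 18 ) 1acc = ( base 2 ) 10010001010100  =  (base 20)1350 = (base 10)9300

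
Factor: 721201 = 13^1*29^1 * 1913^1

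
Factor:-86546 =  - 2^1*109^1* 397^1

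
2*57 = 114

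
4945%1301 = 1042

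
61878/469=131  +  439/469 = 131.94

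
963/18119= 963/18119=0.05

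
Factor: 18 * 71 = 2^1*3^2*71^1  =  1278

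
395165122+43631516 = 438796638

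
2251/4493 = 2251/4493  =  0.50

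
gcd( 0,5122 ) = 5122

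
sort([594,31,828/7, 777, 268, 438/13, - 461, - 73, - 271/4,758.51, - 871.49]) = [ - 871.49, - 461,  -  73, - 271/4, 31,438/13, 828/7,268,594,758.51,777]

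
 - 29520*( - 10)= 295200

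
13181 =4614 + 8567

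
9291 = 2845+6446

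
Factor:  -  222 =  - 2^1*3^1*37^1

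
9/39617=9/39617 = 0.00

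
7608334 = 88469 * 86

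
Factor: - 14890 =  - 2^1 * 5^1 * 1489^1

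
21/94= 21/94= 0.22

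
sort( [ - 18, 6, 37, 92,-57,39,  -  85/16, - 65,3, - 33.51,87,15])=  [ - 65, - 57,-33.51, - 18 , -85/16, 3, 6, 15,37, 39, 87, 92 ] 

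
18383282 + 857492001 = 875875283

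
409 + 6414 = 6823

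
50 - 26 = 24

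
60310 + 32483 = 92793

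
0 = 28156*0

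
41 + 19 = 60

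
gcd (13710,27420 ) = 13710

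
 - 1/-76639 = 1/76639 = 0.00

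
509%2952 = 509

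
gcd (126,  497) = 7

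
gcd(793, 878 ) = 1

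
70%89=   70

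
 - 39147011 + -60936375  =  -100083386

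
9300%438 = 102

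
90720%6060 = 5880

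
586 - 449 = 137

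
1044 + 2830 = 3874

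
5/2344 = 5/2344 = 0.00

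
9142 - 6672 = 2470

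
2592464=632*4102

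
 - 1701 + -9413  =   - 11114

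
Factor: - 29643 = - 3^1*41^1*241^1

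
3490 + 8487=11977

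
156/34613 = 156/34613 = 0.00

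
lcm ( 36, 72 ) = 72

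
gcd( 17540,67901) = 1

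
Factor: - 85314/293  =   - 2^1*  3^1*59^1 * 241^1 * 293^( - 1) 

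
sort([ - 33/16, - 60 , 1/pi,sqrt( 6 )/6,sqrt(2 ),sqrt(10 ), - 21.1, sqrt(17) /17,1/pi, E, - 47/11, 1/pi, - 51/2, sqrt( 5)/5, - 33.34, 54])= [ - 60, - 33.34, - 51/2, - 21.1, - 47/11, - 33/16, sqrt ( 17) /17 , 1/pi,1/pi, 1/pi,sqrt (6) /6, sqrt( 5)/5,sqrt(2 )  ,  E,  sqrt( 10), 54]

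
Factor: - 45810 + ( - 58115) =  - 103925 =- 5^2*4157^1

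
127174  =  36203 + 90971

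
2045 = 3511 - 1466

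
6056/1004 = 6+8/251 = 6.03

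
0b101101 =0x2d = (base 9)50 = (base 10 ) 45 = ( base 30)1f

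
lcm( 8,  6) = 24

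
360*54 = 19440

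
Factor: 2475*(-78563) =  -3^2*5^2*11^1*251^1*313^1 =- 194443425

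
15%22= 15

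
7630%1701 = 826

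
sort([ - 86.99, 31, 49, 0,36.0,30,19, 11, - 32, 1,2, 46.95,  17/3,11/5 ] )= [ - 86.99, - 32,0, 1,2,11/5,17/3, 11,19,30, 31,36.0,46.95,49 ]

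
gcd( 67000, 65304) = 8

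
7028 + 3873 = 10901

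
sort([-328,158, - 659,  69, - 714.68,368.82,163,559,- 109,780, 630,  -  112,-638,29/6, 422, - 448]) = [-714.68, - 659, - 638, - 448, -328,-112,-109, 29/6,69 , 158, 163,368.82,422,559,630, 780] 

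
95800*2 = 191600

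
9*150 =1350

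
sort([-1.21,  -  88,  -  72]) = [-88, - 72,- 1.21]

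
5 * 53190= 265950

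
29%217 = 29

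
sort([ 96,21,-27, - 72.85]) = [-72.85, - 27,21,96 ]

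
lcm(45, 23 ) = 1035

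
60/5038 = 30/2519 =0.01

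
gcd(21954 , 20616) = 6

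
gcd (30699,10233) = 10233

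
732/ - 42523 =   -  732/42523 = - 0.02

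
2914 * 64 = 186496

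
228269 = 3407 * 67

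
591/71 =591/71 = 8.32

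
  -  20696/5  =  -4140 + 4/5 = -4139.20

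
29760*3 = 89280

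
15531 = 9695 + 5836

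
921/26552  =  921/26552 = 0.03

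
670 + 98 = 768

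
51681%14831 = 7188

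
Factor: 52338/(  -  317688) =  - 143/868 = -  2^ ( - 2)*7^ ( - 1 )*11^1*13^1*31^ ( - 1) 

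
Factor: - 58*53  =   - 2^1*29^1*53^1 = - 3074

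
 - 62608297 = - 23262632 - 39345665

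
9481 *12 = 113772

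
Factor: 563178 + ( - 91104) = 472074 =2^1 *3^1*19^1 * 41^1*101^1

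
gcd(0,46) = 46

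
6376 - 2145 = 4231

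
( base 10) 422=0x1A6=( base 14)222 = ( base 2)110100110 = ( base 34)CE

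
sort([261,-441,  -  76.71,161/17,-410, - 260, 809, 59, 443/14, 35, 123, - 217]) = [ - 441,- 410, - 260, - 217, - 76.71,161/17, 443/14, 35, 59, 123,  261,809]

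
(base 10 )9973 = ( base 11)7547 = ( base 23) IJE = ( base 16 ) 26F5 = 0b10011011110101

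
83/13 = 6+5/13 = 6.38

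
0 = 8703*0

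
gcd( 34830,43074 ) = 18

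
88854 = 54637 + 34217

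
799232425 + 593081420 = 1392313845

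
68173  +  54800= 122973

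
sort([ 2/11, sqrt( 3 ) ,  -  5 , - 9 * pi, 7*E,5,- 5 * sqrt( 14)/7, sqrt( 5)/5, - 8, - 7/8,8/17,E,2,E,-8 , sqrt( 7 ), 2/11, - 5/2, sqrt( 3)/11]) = [-9*pi, - 8,-8, - 5, - 5*sqrt (14)/7,  -  5/2,-7/8,  sqrt (3 ) /11,2/11,2/11, sqrt( 5 ) /5,  8/17, sqrt( 3), 2, sqrt(7), E,  E,  5,7 * E ] 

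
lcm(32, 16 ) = 32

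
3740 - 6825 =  - 3085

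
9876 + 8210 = 18086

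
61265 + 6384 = 67649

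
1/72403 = 1/72403 = 0.00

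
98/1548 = 49/774  =  0.06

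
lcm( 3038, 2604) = 18228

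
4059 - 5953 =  - 1894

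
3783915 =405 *9343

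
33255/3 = 11085 = 11085.00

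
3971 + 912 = 4883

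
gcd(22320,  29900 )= 20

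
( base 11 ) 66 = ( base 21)39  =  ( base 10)72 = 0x48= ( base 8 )110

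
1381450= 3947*350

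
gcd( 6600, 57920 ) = 40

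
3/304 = 3/304 = 0.01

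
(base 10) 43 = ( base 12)37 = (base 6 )111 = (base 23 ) 1k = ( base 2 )101011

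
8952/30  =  298+2/5 = 298.40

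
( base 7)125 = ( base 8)104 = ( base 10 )68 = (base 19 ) 3b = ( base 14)4C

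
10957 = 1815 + 9142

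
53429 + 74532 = 127961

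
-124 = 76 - 200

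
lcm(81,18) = 162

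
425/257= 1+168/257 = 1.65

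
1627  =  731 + 896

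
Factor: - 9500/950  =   - 10 = - 2^1*5^1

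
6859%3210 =439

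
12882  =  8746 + 4136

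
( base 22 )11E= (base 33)fp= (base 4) 20020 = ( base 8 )1010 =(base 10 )520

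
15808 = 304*52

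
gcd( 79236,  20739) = 93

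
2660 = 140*19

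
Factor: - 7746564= - 2^2*3^1*7^1*92221^1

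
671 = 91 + 580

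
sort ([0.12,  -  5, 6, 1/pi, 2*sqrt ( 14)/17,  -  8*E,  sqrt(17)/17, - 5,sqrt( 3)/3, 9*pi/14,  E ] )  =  [-8*E,-5, - 5,0.12,sqrt(17 ) /17, 1/pi, 2*sqrt(14 ) /17, sqrt(3)/3,9*pi/14, E, 6]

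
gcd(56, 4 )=4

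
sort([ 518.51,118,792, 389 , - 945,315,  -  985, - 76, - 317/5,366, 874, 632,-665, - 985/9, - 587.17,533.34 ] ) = [ - 985, - 945, - 665, - 587.17, - 985/9, -76, - 317/5,118,315,366, 389,518.51,  533.34,632,792, 874] 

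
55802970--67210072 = 123013042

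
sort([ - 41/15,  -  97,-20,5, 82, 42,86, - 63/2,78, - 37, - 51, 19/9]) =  [ - 97, -51, - 37,- 63/2, - 20, -41/15, 19/9, 5 , 42,  78 , 82,86]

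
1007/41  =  24 + 23/41 = 24.56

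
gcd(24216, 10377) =3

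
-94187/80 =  - 1178  +  53/80 = -1177.34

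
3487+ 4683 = 8170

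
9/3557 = 9/3557  =  0.00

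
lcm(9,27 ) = 27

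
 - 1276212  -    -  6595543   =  5319331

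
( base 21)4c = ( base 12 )80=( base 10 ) 96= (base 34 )2S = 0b1100000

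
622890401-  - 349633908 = 972524309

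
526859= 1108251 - 581392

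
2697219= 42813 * 63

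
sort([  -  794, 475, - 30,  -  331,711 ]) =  [ - 794, - 331 , - 30,  475 , 711 ] 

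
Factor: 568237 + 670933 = 1239170 = 2^1 *5^1*29^1*4273^1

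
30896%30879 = 17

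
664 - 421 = 243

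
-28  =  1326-1354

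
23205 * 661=15338505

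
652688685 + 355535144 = 1008223829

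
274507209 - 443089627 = -168582418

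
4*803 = 3212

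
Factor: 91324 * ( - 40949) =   -  2^2*17^2*79^1* 40949^1 = -  3739626476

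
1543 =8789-7246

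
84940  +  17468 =102408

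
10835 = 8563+2272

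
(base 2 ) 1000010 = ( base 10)66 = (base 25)2G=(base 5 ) 231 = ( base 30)26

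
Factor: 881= 881^1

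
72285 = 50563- - 21722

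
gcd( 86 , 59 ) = 1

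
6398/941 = 6398/941 = 6.80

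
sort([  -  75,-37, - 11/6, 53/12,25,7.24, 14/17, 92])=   [  -  75, - 37,- 11/6, 14/17,  53/12,7.24,25,92] 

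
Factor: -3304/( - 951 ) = 2^3*3^( - 1)*7^1 *59^1*317^ ( - 1 ) 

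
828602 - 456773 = 371829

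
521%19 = 8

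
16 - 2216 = -2200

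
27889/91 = 306 + 43/91  =  306.47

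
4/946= 2/473 = 0.00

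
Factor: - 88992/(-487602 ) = 48/263  =  2^4*3^1*263^(-1)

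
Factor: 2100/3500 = 3/5 = 3^1* 5^ ( - 1) 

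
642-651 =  - 9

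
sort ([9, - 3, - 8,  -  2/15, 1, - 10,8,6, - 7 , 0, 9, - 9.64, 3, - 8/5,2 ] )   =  [ - 10  , - 9.64, - 8, - 7, - 3,  -  8/5 , - 2/15, 0, 1, 2,3,6, 8,9, 9 ]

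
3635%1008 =611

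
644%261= 122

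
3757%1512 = 733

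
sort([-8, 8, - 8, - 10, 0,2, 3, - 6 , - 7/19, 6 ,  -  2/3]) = [ - 10,  -  8, -8, -6, - 2/3, - 7/19,  0, 2, 3, 6,  8 ]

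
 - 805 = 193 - 998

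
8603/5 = 1720 + 3/5 = 1720.60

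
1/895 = 1/895= 0.00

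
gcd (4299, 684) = 3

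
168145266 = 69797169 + 98348097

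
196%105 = 91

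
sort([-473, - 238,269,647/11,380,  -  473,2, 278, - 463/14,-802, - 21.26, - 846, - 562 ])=[  -  846, - 802, - 562, - 473, - 473, - 238, - 463/14 , - 21.26 , 2,647/11,269 , 278,380]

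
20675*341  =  7050175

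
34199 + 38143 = 72342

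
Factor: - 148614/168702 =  - 17^1*47^1*907^( - 1) = -799/907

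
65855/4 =65855/4 = 16463.75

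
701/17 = 701/17=41.24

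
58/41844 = 29/20922 = 0.00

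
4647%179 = 172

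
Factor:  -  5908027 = -17^2*20443^1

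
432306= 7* 61758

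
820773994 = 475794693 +344979301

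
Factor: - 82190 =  - 2^1 * 5^1*8219^1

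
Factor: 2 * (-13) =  - 2^1 * 13^1 = - 26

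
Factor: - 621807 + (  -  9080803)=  -9702610  =  - 2^1*5^1*970261^1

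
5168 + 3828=8996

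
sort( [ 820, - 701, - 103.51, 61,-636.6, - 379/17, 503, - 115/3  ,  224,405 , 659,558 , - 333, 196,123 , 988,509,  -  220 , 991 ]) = [- 701, - 636.6, - 333, - 220, - 103.51, - 115/3  , - 379/17, 61,123,196,224,405, 503,509, 558, 659, 820, 988,991] 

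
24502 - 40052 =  - 15550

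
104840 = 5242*20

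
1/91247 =1/91247= 0.00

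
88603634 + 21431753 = 110035387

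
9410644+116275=9526919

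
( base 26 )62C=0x1018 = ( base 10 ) 4120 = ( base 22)8b6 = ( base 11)3106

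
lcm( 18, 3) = 18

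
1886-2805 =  - 919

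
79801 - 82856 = -3055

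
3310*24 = 79440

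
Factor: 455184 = 2^4*3^2*29^1*109^1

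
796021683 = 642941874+153079809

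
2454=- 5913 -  - 8367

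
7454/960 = 3727/480 = 7.76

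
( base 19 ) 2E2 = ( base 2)1111011110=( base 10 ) 990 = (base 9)1320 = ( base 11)820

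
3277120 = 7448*440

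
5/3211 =5/3211=0.00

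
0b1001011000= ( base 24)110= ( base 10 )600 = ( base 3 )211020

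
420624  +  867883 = 1288507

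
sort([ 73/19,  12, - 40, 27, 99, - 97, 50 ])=[ - 97, - 40,73/19,12,27, 50,99]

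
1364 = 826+538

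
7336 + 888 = 8224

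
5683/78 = 72 + 67/78  =  72.86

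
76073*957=72801861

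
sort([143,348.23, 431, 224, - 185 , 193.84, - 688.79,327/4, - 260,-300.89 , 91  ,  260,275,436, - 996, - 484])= [-996,-688.79, - 484,-300.89 , - 260, - 185,  327/4, 91, 143, 193.84, 224,260 , 275, 348.23,431 , 436 ] 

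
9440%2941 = 617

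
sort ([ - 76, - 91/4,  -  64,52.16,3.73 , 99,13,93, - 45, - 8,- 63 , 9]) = [ - 76, - 64, - 63, - 45, - 91/4, - 8,3.73, 9,13,52.16,93,99]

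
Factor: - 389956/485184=-2^( - 4)*3^( - 1)*19^( - 1 ) * 733^1 =- 733/912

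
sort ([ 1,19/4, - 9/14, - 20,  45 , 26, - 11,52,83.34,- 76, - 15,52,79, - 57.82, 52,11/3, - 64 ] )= [ - 76 , - 64, - 57.82,-20,-15,-11, - 9/14,1,11/3,19/4, 26,45, 52,52,52,79,  83.34] 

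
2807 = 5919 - 3112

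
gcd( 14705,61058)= 1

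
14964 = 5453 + 9511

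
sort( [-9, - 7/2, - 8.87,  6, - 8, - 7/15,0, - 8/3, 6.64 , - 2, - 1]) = [-9,  -  8.87, - 8, - 7/2, - 8/3,-2,  -  1, - 7/15 , 0,  6, 6.64 ]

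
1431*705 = 1008855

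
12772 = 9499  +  3273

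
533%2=1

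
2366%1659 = 707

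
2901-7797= - 4896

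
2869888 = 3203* 896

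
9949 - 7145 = 2804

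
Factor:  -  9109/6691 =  - 6691^(-1 )*9109^1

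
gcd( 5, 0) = 5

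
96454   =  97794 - 1340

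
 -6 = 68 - 74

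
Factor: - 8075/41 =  - 5^2*17^1*19^1*41^( - 1 ) 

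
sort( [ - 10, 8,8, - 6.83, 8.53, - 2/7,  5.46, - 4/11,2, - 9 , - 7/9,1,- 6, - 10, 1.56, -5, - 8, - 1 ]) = [ - 10, - 10, -9, - 8, - 6.83,-6, - 5, - 1, - 7/9, - 4/11, - 2/7,1, 1.56,2, 5.46, 8 , 8, 8.53]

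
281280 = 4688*60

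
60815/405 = 12163/81=150.16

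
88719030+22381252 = 111100282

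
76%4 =0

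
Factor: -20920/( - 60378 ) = 10460/30189 = 2^2*3^(-1 )*5^1 * 29^( - 1)*347^( -1)*523^1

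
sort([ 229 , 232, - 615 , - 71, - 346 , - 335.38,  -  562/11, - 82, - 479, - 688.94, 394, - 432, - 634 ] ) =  [ - 688.94,-634, - 615, - 479, - 432, - 346,- 335.38 , - 82, - 71, - 562/11,229,232 , 394 ] 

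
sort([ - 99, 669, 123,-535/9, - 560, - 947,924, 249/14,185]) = [ - 947, - 560, - 99, - 535/9, 249/14,123 , 185, 669 , 924 ] 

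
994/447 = 994/447= 2.22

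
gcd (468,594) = 18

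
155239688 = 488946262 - 333706574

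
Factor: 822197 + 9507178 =10329375 = 3^1*5^4*7^1*787^1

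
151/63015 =151/63015= 0.00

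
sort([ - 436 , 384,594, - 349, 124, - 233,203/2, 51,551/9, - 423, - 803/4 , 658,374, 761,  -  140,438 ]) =[ - 436, - 423 , - 349, - 233,-803/4,-140,51,551/9,203/2,  124,374,384 , 438,594 , 658, 761 ] 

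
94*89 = 8366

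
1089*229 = 249381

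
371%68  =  31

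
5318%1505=803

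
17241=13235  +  4006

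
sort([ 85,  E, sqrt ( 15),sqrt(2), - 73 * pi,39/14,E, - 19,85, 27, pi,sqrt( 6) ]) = [ - 73*pi,-19, sqrt(2 ),  sqrt( 6),E,E,39/14,pi,sqrt(15),  27, 85, 85]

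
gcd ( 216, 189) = 27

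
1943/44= 44+7/44 = 44.16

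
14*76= 1064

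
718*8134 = 5840212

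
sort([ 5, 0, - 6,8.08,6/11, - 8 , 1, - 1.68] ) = [  -  8,- 6, - 1.68, 0, 6/11,  1, 5, 8.08]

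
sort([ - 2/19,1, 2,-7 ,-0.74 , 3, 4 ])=[ - 7, - 0.74, - 2/19, 1, 2,3,4 ] 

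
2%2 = 0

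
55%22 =11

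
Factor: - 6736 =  - 2^4 *421^1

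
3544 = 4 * 886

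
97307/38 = 97307/38 =2560.71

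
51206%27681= 23525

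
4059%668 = 51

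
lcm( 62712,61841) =4452552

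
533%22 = 5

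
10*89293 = 892930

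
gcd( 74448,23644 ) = 4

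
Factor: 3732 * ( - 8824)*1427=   -  2^5*3^1*311^1*1103^1*1427^1 = -46992776736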